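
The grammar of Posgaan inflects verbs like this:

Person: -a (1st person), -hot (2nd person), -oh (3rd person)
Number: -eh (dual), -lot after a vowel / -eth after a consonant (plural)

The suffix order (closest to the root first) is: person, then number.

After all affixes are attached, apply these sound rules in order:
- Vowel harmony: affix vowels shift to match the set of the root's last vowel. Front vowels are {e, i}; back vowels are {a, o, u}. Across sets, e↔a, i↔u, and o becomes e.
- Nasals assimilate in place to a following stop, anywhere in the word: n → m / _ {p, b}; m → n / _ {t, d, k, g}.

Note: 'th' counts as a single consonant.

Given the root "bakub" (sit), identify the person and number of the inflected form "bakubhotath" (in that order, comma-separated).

2nd person, plural

Segment: bakub-hot-eth.
person: -hot → 2nd person.
number: -lot/eth → plural.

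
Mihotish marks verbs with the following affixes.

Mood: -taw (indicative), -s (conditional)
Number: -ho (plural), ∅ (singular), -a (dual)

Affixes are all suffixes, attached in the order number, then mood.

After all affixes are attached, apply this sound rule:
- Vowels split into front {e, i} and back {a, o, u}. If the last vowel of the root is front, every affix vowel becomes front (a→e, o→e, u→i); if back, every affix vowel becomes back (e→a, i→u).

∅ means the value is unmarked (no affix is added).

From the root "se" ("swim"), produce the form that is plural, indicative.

sehetew

Attach number plural -ho → seho.
Attach mood indicative -taw → sehotaw.
Apply vowel harmony: sehotaw → sehetew.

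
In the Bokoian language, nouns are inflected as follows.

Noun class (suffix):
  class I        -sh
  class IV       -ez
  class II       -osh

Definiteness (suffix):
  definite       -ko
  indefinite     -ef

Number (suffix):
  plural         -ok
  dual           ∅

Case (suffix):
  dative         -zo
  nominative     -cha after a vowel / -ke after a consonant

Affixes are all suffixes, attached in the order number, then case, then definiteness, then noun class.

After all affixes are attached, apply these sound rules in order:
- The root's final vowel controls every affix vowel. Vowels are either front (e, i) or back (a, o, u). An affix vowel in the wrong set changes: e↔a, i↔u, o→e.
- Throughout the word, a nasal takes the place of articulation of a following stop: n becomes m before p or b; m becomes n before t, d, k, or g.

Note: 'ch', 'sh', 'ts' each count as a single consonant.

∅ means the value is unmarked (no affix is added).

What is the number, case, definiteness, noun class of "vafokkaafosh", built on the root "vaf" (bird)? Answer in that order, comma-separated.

plural, nominative, indefinite, class II

Segment: vaf-ok-ke-ef-osh.
number: -ok → plural.
case: -cha/ke → nominative.
definiteness: -ef → indefinite.
noun class: -osh → class II.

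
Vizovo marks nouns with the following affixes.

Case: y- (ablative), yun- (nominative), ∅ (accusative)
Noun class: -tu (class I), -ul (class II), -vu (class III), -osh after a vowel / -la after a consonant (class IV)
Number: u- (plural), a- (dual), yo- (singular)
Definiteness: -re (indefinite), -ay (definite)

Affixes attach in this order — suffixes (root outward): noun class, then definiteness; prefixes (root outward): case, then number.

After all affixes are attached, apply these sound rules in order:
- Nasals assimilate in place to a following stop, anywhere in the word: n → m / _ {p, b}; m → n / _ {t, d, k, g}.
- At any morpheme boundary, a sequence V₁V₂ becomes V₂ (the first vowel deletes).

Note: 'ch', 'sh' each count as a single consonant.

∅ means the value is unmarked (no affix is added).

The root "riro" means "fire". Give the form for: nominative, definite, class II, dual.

Attach noun class class II -ul → riroul.
Attach case nominative yun- → yunriroul.
Attach definiteness definite -ay → yunriroulay.
Attach number dual a- → ayunriroulay.
Nasal assimilation: no change.
Apply vowel deletion: ayunriroulay → ayunrirulay.

ayunrirulay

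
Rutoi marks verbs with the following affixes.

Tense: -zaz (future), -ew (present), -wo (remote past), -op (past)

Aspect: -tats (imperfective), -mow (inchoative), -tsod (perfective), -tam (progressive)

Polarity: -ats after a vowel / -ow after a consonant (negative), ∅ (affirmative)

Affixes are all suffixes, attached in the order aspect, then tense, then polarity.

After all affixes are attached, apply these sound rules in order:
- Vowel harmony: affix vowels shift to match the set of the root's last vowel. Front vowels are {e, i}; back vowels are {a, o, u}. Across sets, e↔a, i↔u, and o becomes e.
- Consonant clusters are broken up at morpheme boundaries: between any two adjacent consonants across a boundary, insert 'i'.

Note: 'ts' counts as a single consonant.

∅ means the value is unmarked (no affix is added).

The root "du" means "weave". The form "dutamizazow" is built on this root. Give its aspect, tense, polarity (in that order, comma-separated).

Segment: du-tam-zaz-ow.
aspect: -tam → progressive.
tense: -zaz → future.
polarity: -ats/ow → negative.

progressive, future, negative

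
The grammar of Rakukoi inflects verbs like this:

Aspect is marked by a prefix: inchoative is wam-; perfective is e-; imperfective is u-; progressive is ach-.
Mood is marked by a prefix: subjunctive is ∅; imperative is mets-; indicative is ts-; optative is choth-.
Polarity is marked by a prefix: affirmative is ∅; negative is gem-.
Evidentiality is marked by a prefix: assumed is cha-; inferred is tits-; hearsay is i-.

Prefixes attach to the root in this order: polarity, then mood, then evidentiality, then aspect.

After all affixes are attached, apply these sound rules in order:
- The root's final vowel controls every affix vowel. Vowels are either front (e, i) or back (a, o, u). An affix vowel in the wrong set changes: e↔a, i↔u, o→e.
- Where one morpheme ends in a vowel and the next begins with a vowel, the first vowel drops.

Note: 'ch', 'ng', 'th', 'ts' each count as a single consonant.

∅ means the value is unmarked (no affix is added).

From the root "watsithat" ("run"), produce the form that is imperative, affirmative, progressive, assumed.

achchamatswatsithat

polarity = affirmative: zero marking, form stays watsithat.
Attach mood imperative mets- → metswatsithat.
Attach evidentiality assumed cha- → chametswatsithat.
Attach aspect progressive ach- → achchametswatsithat.
Apply vowel harmony: achchametswatsithat → achchamatswatsithat.
Vowel deletion: no change.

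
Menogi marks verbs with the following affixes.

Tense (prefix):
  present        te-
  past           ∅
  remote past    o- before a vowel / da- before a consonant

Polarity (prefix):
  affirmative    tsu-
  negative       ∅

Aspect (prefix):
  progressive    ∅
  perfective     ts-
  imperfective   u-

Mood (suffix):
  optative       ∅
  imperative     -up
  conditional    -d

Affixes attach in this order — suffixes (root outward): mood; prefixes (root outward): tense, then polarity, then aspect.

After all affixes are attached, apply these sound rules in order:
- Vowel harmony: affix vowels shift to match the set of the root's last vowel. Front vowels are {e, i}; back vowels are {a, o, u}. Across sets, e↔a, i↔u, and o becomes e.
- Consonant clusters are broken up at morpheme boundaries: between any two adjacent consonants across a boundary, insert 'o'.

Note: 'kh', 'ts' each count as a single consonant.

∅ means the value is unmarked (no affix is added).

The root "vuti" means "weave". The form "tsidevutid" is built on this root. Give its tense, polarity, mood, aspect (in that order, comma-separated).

remote past, affirmative, conditional, progressive

Segment: tsu-da-vuti-d.
tense: o/da- → remote past.
polarity: tsu- → affirmative.
mood: -d → conditional.
aspect: ∅ → progressive.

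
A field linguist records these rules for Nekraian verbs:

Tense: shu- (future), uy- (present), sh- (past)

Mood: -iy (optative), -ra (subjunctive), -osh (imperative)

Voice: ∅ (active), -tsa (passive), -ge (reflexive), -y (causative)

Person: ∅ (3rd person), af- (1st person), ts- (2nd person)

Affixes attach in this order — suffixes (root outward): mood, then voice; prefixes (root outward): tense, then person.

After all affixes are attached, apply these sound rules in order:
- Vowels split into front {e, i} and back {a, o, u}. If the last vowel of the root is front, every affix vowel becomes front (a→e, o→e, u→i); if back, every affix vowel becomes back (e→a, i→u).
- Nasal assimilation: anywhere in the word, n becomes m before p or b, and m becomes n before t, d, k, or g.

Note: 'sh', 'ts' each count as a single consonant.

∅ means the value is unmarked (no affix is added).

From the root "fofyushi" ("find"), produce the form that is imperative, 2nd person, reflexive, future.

Attach mood imperative -osh → fofyushiosh.
Attach tense future shu- → shufofyushiosh.
Attach person 2nd person ts- → tsshufofyushiosh.
Attach voice reflexive -ge → tsshufofyushioshge.
Apply vowel harmony: tsshufofyushioshge → tsshifofyushieshge.
Nasal assimilation: no change.

tsshifofyushieshge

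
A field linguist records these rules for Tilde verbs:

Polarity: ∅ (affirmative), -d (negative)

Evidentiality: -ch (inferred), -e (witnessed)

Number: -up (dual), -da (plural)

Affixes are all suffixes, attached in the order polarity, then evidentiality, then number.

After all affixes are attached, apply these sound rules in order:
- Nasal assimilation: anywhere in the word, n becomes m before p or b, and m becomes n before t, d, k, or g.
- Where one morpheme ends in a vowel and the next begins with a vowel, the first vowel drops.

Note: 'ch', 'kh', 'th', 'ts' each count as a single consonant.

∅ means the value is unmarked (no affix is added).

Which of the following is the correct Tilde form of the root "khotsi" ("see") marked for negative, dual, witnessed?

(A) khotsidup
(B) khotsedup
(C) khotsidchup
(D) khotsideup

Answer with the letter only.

A

Attach polarity negative -d → khotsid.
Attach evidentiality witnessed -e → khotside.
Attach number dual -up → khotsideup.
Nasal assimilation: no change.
Apply vowel deletion: khotsideup → khotsidup.
So the correct form is khotsidup, option (A).
(C) khotsidchup is wrong: it uses inferred instead of witnessed for evidentiality.
(B) khotsedup is wrong: it has the affixes in the wrong order.
(D) khotsideup is wrong: it fails to apply the sound rule(s).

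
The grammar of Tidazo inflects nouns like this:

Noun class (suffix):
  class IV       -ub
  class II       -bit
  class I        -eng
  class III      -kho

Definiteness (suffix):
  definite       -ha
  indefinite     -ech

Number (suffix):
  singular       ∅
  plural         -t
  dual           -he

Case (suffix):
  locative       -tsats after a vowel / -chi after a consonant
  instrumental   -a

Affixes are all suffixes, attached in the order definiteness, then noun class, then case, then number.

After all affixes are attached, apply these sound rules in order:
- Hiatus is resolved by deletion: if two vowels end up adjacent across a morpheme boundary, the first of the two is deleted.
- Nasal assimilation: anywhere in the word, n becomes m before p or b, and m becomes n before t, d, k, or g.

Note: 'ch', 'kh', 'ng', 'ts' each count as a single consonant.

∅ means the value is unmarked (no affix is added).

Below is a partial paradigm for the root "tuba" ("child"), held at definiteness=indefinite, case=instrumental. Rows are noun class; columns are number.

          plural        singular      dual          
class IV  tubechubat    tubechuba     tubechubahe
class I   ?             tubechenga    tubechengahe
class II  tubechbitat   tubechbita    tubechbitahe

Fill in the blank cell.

Attach definiteness indefinite -ech → tubaech.
Attach noun class class I -eng → tubaecheng.
Attach case instrumental -a → tubaechenga.
Attach number plural -t → tubaechengat.
Apply vowel deletion: tubaechengat → tubechengat.
Nasal assimilation: no change.

tubechengat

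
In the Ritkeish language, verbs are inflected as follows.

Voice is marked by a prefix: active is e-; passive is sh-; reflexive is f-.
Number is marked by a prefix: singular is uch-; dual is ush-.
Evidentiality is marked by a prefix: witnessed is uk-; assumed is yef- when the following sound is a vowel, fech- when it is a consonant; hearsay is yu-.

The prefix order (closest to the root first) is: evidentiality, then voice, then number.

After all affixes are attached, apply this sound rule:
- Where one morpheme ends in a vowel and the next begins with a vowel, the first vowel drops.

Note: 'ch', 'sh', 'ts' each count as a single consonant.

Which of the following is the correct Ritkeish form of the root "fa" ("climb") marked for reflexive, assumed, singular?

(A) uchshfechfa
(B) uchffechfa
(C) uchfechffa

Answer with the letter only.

B

Attach evidentiality assumed fech- (before consonant 'f') → fechfa.
Attach voice reflexive f- → ffechfa.
Attach number singular uch- → uchffechfa.
Vowel deletion: no change.
So the correct form is uchffechfa, option (B).
(C) uchfechffa is wrong: it has the affixes in the wrong order.
(A) uchshfechfa is wrong: it uses passive instead of reflexive for voice.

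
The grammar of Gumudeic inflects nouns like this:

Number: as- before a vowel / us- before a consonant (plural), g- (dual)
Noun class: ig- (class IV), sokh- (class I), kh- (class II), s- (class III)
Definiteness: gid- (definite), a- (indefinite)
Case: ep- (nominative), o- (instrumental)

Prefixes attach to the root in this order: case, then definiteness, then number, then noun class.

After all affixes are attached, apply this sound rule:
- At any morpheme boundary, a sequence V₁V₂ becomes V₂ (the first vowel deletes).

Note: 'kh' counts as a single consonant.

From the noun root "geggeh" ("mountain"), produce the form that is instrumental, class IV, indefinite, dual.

iggogeggeh

Attach case instrumental o- → ogeggeh.
Attach definiteness indefinite a- → aogeggeh.
Attach number dual g- → gaogeggeh.
Attach noun class class IV ig- → iggaogeggeh.
Apply vowel deletion: iggaogeggeh → iggogeggeh.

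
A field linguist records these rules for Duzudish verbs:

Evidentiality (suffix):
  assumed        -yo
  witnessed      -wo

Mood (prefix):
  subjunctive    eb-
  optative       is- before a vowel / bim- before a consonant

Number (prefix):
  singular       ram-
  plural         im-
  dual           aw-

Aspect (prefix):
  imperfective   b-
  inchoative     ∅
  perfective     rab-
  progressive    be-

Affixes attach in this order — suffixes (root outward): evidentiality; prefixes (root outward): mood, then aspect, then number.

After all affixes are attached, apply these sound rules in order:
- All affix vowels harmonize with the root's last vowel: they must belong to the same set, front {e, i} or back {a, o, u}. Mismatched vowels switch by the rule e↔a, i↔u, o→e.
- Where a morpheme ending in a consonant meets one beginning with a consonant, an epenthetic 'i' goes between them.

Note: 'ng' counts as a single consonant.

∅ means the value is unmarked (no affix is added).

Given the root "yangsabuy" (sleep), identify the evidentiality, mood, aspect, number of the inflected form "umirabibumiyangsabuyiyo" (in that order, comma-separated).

assumed, optative, perfective, plural

Segment: im-rab-bim-yangsabuy-yo.
evidentiality: -yo → assumed.
mood: is/bim- → optative.
aspect: rab- → perfective.
number: im- → plural.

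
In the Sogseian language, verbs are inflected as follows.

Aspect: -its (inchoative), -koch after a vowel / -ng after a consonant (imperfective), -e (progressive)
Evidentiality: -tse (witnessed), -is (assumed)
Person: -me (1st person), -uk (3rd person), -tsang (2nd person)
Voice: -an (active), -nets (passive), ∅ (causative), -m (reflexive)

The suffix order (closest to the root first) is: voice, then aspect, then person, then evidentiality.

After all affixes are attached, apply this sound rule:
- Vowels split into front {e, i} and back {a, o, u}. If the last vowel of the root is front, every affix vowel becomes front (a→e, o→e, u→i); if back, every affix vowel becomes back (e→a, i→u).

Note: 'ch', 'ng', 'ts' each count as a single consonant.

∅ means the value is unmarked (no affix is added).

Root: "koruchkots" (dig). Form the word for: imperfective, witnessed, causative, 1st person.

voice = causative: zero marking, form stays koruchkots.
Attach aspect imperfective -ng (after consonant 'ts') → koruchkotsng.
Attach person 1st person -me → koruchkotsngme.
Attach evidentiality witnessed -tse → koruchkotsngmetse.
Apply vowel harmony: koruchkotsngmetse → koruchkotsngmatsa.

koruchkotsngmatsa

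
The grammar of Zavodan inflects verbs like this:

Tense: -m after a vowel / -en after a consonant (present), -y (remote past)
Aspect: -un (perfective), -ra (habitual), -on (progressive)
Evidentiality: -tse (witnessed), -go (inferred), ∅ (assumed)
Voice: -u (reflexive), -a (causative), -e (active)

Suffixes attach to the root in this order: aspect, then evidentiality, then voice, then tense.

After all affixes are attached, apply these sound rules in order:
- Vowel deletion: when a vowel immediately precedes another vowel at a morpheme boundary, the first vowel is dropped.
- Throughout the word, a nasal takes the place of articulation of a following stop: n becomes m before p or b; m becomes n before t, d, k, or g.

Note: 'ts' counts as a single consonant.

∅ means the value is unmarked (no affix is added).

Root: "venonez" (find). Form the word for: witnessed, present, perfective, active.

venonezuntsem

Attach aspect perfective -un → venonezun.
Attach evidentiality witnessed -tse → venonezuntse.
Attach voice active -e → venonezuntsee.
Attach tense present -m (after vowel 'e') → venonezuntseem.
Apply vowel deletion: venonezuntseem → venonezuntsem.
Nasal assimilation: no change.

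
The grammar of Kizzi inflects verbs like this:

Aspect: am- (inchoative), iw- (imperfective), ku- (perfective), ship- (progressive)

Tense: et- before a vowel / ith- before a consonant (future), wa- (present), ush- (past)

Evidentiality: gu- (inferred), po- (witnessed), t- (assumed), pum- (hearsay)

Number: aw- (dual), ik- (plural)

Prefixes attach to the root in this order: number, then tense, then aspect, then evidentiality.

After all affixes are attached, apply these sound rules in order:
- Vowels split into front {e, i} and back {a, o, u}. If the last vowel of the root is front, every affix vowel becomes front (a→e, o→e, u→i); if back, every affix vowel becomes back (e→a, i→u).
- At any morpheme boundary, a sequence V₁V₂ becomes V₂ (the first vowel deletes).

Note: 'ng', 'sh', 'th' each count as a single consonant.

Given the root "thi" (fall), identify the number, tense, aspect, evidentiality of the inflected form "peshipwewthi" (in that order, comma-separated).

dual, present, progressive, witnessed

Segment: po-ship-wa-aw-thi.
number: aw- → dual.
tense: wa- → present.
aspect: ship- → progressive.
evidentiality: po- → witnessed.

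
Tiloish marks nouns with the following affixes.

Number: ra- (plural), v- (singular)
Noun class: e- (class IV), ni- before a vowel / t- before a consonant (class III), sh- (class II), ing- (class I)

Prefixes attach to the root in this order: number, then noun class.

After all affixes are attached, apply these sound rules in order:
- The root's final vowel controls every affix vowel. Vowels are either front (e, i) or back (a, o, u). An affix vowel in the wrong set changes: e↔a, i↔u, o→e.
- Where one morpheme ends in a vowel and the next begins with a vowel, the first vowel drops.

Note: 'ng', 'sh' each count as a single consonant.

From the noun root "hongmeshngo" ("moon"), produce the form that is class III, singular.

Attach number singular v- → vhongmeshngo.
Attach noun class class III t- (before consonant 'v') → tvhongmeshngo.
Vowel harmony: no change.
Vowel deletion: no change.

tvhongmeshngo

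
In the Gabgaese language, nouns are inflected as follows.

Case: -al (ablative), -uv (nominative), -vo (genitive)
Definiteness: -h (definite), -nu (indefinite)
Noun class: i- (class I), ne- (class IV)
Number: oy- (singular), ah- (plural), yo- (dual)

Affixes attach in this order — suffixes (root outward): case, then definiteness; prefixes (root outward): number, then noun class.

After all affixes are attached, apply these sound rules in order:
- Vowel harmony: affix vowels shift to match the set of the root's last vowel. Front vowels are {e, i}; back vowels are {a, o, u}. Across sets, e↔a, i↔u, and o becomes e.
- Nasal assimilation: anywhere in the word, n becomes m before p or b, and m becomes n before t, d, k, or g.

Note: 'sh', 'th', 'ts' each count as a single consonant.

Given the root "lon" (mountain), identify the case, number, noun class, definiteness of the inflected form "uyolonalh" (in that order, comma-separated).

ablative, dual, class I, definite

Segment: i-yo-lon-al-h.
case: -al → ablative.
number: yo- → dual.
noun class: i- → class I.
definiteness: -h → definite.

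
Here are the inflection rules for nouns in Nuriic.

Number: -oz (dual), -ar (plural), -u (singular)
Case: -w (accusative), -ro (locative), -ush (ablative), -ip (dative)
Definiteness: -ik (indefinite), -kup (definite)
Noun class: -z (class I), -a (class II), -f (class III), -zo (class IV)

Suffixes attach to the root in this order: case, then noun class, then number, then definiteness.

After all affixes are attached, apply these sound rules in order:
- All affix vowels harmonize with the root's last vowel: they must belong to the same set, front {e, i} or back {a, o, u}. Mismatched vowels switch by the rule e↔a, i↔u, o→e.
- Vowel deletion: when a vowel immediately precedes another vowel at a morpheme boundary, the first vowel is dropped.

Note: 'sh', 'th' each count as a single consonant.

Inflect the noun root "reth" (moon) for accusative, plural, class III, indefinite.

rethwferik

Attach case accusative -w → rethw.
Attach noun class class III -f → rethwf.
Attach number plural -ar → rethwfar.
Attach definiteness indefinite -ik → rethwfarik.
Apply vowel harmony: rethwfarik → rethwferik.
Vowel deletion: no change.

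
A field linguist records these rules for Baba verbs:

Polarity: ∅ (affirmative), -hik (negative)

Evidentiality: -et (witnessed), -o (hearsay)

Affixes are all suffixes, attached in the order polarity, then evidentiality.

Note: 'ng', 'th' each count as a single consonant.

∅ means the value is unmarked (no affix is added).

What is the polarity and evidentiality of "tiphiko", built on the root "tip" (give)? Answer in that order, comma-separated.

negative, hearsay

Segment: tip-hik-o.
polarity: -hik → negative.
evidentiality: -o → hearsay.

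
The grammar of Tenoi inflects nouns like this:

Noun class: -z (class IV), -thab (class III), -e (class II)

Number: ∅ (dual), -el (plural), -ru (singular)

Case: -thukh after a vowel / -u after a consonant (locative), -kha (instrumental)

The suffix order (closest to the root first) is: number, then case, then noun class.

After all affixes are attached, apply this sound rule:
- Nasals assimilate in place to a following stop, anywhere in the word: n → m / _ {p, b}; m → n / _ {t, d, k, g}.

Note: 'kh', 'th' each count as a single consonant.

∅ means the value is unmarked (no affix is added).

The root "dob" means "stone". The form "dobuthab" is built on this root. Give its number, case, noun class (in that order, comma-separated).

dual, locative, class III

Segment: dob-u-thab.
number: ∅ → dual.
case: -thukh/u → locative.
noun class: -thab → class III.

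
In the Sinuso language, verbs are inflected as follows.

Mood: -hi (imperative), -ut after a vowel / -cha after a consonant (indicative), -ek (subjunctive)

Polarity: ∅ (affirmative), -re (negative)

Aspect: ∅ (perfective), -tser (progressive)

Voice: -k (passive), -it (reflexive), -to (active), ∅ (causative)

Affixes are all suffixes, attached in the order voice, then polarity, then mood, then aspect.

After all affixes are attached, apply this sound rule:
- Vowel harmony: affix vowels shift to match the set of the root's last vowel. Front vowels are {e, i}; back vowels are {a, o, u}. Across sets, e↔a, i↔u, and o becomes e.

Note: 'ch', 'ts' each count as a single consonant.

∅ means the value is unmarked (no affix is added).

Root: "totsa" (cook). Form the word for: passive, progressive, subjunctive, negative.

totsakraaktsar

Attach voice passive -k → totsak.
Attach polarity negative -re → totsakre.
Attach mood subjunctive -ek → totsakreek.
Attach aspect progressive -tser → totsakreektser.
Apply vowel harmony: totsakreektser → totsakraaktsar.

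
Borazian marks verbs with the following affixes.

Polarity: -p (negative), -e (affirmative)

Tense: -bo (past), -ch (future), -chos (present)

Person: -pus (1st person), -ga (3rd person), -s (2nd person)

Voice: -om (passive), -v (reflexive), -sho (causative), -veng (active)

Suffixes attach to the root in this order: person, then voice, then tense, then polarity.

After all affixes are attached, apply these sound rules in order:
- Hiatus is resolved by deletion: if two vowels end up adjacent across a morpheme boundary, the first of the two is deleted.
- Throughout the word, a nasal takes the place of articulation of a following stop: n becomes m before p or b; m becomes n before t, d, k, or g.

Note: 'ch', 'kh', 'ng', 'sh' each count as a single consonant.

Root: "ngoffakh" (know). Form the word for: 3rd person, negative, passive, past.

ngoffakhgombop

Attach person 3rd person -ga → ngoffakhga.
Attach voice passive -om → ngoffakhgaom.
Attach tense past -bo → ngoffakhgaombo.
Attach polarity negative -p → ngoffakhgaombop.
Apply vowel deletion: ngoffakhgaombop → ngoffakhgombop.
Nasal assimilation: no change.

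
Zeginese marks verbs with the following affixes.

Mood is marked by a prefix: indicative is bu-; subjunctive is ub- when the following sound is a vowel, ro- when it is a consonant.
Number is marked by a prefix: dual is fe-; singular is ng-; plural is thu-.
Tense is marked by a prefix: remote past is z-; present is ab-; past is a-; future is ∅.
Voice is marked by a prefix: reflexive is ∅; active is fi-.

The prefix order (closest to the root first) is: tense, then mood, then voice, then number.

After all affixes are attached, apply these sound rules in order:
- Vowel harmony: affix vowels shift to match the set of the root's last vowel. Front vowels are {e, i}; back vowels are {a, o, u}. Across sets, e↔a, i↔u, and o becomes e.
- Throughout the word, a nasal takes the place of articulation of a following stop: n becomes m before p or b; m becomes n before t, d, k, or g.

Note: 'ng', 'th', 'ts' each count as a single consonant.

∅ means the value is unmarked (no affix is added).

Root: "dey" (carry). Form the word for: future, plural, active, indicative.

tense = future: zero marking, form stays dey.
Attach mood indicative bu- → budey.
Attach voice active fi- → fibudey.
Attach number plural thu- → thufibudey.
Apply vowel harmony: thufibudey → thifibidey.
Nasal assimilation: no change.

thifibidey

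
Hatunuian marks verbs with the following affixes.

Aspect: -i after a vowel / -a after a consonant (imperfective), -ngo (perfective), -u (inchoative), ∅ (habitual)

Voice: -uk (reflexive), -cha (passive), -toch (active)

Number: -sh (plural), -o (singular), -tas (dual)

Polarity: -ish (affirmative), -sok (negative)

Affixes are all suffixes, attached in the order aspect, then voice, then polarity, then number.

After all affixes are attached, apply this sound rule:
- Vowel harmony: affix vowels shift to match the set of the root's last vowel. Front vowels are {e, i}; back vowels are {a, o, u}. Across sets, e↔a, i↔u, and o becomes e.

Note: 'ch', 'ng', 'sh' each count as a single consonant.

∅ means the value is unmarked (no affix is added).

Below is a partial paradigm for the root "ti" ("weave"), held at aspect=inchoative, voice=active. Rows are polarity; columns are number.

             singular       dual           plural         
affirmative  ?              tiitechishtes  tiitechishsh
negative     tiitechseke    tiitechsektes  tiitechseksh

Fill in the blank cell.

tiitechishe

Attach aspect inchoative -u → tiu.
Attach voice active -toch → tiutoch.
Attach polarity affirmative -ish → tiutochish.
Attach number singular -o → tiutochisho.
Apply vowel harmony: tiutochisho → tiitechishe.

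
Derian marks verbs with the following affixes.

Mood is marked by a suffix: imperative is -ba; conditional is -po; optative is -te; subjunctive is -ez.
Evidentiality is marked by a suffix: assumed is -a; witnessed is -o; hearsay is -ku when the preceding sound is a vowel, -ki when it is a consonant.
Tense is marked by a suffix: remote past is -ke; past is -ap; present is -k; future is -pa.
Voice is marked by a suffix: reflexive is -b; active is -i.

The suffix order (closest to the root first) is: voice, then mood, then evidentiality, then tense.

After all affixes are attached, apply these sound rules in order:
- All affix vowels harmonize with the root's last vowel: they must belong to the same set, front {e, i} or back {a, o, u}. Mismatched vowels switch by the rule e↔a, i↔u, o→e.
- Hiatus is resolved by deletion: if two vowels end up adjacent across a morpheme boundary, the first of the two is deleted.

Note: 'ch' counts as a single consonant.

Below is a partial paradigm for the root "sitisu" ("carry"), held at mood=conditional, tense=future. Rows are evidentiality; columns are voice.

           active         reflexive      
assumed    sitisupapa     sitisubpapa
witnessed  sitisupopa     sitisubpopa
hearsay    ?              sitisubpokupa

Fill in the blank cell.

Attach voice active -i → sitisui.
Attach mood conditional -po → sitisuipo.
Attach evidentiality hearsay -ku (after vowel 'o') → sitisuipoku.
Attach tense future -pa → sitisuipokupa.
Apply vowel harmony: sitisuipokupa → sitisuupokupa.
Apply vowel deletion: sitisuupokupa → sitisupokupa.

sitisupokupa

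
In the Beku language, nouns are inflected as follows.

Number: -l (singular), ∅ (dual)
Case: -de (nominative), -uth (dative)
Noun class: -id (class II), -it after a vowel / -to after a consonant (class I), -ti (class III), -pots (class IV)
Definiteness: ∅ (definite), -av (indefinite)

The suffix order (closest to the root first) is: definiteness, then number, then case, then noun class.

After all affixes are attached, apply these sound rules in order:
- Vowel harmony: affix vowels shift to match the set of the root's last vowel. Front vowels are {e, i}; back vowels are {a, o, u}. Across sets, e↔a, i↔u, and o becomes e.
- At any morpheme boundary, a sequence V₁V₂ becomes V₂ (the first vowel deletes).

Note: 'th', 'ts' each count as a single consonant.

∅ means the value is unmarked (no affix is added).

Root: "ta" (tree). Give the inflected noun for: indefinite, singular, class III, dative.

Attach definiteness indefinite -av → taav.
Attach number singular -l → taavl.
Attach case dative -uth → taavluth.
Attach noun class class III -ti → taavluthti.
Apply vowel harmony: taavluthti → taavluthtu.
Apply vowel deletion: taavluthtu → tavluthtu.

tavluthtu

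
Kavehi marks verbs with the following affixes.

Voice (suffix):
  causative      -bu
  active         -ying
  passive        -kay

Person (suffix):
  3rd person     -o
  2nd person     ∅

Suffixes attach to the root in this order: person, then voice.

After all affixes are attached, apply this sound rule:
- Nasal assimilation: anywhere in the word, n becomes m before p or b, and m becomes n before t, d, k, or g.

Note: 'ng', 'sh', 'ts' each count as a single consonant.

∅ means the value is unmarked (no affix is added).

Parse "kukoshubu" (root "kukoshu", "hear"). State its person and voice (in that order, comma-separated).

Segment: kukoshu-bu.
person: ∅ → 2nd person.
voice: -bu → causative.

2nd person, causative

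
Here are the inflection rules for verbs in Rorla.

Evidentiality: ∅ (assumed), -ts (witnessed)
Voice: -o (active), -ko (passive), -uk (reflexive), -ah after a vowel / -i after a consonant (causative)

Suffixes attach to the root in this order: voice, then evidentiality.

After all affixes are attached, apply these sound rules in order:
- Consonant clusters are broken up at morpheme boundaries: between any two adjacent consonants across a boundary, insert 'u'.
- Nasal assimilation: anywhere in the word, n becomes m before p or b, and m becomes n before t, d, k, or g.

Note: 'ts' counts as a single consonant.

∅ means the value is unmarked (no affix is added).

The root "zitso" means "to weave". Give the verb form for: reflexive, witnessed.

zitsoukuts

Attach voice reflexive -uk → zitsouk.
Attach evidentiality witnessed -ts → zitsoukts.
Apply epenthesis: zitsoukts → zitsoukuts.
Nasal assimilation: no change.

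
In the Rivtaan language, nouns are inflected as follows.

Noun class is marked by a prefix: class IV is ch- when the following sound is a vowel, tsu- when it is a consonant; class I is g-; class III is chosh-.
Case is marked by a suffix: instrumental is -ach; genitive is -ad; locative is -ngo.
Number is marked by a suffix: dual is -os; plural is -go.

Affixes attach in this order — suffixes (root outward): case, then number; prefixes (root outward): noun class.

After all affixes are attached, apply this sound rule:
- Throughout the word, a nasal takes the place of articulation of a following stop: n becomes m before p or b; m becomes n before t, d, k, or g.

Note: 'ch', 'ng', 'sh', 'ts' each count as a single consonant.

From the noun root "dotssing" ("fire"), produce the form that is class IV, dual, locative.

Attach noun class class IV tsu- (before consonant 'd') → tsudotssing.
Attach case locative -ngo → tsudotssingngo.
Attach number dual -os → tsudotssingngoos.
Nasal assimilation: no change.

tsudotssingngoos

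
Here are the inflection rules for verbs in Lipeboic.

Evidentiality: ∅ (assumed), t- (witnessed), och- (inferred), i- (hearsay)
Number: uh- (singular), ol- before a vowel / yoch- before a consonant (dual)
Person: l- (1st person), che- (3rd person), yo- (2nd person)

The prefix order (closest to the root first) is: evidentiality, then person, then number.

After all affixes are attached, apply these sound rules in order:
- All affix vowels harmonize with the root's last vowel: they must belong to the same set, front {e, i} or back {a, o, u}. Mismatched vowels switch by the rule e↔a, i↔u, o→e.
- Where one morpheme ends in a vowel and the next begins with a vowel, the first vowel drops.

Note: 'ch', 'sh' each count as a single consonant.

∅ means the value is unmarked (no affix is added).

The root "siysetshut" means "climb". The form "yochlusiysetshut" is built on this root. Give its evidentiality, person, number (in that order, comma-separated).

hearsay, 1st person, dual

Segment: yoch-l-i-siysetshut.
evidentiality: i- → hearsay.
person: l- → 1st person.
number: ol/yoch- → dual.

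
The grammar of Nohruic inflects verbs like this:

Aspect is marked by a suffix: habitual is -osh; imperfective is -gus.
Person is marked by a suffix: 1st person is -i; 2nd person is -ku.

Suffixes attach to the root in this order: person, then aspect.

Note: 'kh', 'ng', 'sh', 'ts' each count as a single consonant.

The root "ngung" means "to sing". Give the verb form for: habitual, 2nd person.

Attach person 2nd person -ku → ngungku.
Attach aspect habitual -osh → ngungkuosh.

ngungkuosh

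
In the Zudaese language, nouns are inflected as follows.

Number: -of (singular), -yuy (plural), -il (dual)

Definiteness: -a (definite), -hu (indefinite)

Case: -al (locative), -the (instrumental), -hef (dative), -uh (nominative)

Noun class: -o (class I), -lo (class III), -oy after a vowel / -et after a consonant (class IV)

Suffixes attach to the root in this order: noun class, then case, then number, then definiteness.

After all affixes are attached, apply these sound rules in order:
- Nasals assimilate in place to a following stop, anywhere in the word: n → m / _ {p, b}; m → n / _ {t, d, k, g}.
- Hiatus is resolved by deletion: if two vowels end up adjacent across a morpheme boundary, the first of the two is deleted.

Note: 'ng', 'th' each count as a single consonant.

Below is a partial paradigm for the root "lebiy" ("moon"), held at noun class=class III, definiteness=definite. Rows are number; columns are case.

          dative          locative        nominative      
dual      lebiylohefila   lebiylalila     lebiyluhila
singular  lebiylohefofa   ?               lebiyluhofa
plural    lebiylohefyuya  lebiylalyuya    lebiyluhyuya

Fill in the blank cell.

Attach noun class class III -lo → lebiylo.
Attach case locative -al → lebiyloal.
Attach number singular -of → lebiyloalof.
Attach definiteness definite -a → lebiyloalofa.
Nasal assimilation: no change.
Apply vowel deletion: lebiyloalofa → lebiylalofa.

lebiylalofa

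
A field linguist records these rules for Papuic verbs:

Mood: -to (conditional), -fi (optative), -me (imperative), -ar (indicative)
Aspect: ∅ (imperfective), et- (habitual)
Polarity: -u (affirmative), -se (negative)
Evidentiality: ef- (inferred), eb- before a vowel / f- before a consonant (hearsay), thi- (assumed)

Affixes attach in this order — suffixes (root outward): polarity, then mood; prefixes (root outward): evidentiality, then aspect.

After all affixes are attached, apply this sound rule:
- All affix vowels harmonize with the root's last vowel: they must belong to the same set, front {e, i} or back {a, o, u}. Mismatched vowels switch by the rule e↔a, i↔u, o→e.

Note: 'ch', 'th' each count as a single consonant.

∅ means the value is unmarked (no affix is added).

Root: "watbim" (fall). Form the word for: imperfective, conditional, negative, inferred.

Attach evidentiality inferred ef- → efwatbim.
aspect = imperfective: zero marking, form stays efwatbim.
Attach polarity negative -se → efwatbimse.
Attach mood conditional -to → efwatbimseto.
Apply vowel harmony: efwatbimseto → efwatbimsete.

efwatbimsete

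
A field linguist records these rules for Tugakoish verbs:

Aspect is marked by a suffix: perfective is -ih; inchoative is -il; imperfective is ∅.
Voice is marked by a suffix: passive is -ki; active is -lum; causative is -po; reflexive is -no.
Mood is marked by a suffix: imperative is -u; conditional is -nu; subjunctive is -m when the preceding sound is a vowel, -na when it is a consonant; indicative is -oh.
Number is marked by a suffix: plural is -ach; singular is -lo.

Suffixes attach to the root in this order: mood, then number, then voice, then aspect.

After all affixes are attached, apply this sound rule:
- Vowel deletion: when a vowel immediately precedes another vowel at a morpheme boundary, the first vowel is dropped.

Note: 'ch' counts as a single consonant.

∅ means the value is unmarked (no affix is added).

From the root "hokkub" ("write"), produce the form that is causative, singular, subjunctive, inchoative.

hokkubnalopil

Attach mood subjunctive -na (after consonant 'b') → hokkubna.
Attach number singular -lo → hokkubnalo.
Attach voice causative -po → hokkubnalopo.
Attach aspect inchoative -il → hokkubnalopoil.
Apply vowel deletion: hokkubnalopoil → hokkubnalopil.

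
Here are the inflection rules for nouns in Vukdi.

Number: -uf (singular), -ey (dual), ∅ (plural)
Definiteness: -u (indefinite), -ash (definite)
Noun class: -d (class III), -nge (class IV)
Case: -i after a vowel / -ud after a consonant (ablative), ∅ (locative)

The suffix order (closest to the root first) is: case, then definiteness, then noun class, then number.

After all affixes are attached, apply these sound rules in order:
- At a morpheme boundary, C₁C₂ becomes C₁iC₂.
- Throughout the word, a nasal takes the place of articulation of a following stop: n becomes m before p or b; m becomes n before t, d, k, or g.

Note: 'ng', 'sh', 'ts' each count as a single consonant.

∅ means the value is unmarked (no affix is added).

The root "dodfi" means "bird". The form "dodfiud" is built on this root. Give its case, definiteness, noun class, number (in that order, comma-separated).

locative, indefinite, class III, plural

Segment: dodfi-u-d.
case: ∅ → locative.
definiteness: -u → indefinite.
noun class: -d → class III.
number: ∅ → plural.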